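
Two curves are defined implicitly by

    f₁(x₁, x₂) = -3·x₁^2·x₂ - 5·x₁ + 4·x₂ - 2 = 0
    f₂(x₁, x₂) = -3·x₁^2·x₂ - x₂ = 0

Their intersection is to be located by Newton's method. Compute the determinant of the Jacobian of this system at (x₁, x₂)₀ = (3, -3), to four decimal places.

-130.0000

J = [[-6·x₁·x₂ - 5, -3·x₁^2 + 4], [-6·x₁·x₂, -3·x₁^2 - 1]].
At the point, J = [[49.0000, -23.0000], [54.0000, -28.0000]].
det J = -130.0000.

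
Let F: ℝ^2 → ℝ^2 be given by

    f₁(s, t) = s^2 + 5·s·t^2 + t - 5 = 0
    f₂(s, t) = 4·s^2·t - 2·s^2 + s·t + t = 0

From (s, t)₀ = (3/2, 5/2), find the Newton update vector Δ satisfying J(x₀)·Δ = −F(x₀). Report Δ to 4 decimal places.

(-0.6345, -0.6466)

At (3/2, 5/2): F = (46.6250, 24.2500).
Jacobian J = [[2·s + 5·t^2, 10·s·t + 1], [8·s·t - 4·s + t, 4·s^2 + s + 1]].
At the point, J = [[34.2500, 38.5000], [26.5000, 11.5000]] (det J = -626.3750).
Solving J·Δ = −F gives Δ = (-0.6345, -0.6466).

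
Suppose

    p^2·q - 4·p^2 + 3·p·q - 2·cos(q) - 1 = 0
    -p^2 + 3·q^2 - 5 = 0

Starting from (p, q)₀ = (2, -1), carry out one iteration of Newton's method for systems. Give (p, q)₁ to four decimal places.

(0.7249, -1.1499)

At (2, -1): F = (-28.080605, -6.0000).
Jacobian J = [[2·p·q - 8·p + 3·q, p^2 + 3·p + 2·sin(q)], [-2·p, 6·q]].
At the point, J = [[-23.0000, 8.317058], [-4.0000, -6.0000]] (det J = 171.268232).
Solving J·Δ = −F gives Δ = (-1.2751, -0.1499).
Then the next iterate is (p, q)₁ = (0.7249, -1.1499).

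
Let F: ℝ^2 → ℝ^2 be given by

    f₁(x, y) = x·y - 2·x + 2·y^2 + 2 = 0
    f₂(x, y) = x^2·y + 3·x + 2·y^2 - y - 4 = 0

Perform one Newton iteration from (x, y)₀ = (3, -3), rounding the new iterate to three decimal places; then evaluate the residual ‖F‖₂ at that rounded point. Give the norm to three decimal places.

0.823

At (3, -3): F = (5.000, -1.000).
Jacobian J = [[y - 2, x + 4·y], [2·x·y + 3, x^2 + 4·y - 1]].
At the point, J = [[-5.000, -9.000], [-15.000, -4.000]] (det J = -115.000).
Solving J·Δ = −F gives Δ = (-0.252, 0.696).
Then the next iterate is (x, y)₁ = (2.748, -2.304).
Re-evaluating at (2.748, -2.304): F = (0.78944, -0.23383), so ‖F‖₂ = 0.823.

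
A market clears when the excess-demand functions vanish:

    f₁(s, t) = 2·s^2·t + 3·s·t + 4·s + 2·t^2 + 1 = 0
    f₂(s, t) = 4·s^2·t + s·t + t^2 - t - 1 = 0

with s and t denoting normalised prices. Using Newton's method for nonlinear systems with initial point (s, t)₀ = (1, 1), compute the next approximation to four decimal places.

(3.4000, -3.2667)

At (1, 1): F = (12.0000, 4.0000).
Jacobian J = [[4·s·t + 3·t + 4, 2·s^2 + 3·s + 4·t], [8·s·t + t, 4·s^2 + s + 2·t - 1]].
At the point, J = [[11.0000, 9.0000], [9.0000, 6.0000]] (det J = -15.0000).
Solving J·Δ = −F gives Δ = (2.4000, -4.2667).
Then the next iterate is (s, t)₁ = (3.4000, -3.2667).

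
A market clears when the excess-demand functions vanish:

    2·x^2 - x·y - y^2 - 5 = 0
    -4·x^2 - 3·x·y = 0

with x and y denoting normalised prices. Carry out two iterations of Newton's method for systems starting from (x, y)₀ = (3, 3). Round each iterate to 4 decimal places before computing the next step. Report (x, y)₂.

At (3, 3): F = (-5.0000, -63.0000).
Jacobian J = [[4·x - y, -x - 2·y], [-8·x - 3·y, -3·x]].
At the point, J = [[9.0000, -9.0000], [-33.0000, -9.0000]] (det J = -378.0000).
Solving J·Δ = −F gives Δ = (-1.3810, -1.9365).
Then the next iterate is (x, y)₁ = (1.6190, 1.0635).
Round to (1.6190, 1.0635) and repeat: F = (-2.610517, -15.650063), J = [[5.4125, -3.7460], [-16.1425, -4.8570]].
Δ = (-0.5296, -1.4621), so (x, y)₂ = (1.0894, -0.3986).

(1.0894, -0.3986)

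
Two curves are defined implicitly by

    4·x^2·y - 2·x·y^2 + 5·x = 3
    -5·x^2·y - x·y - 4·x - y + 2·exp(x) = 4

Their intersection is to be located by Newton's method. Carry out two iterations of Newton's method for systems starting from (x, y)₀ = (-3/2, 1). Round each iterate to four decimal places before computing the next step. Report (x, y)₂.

(0.0076, 0.1786)

At (-3/2, 1): F = (1.5000, -8.303740).
Jacobian J = [[8·x·y - 2·y^2 + 5, 4·x^2 - 4·x·y], [-10·x·y - y + 2·exp(x) - 4, -5·x^2 - x - 1]].
At the point, J = [[-9.0000, 15.0000], [10.446260, -10.7500]] (det J = -59.943905).
Solving J·Δ = −F gives Δ = (1.8089, 0.9853).
Then the next iterate is (x, y)₁ = (0.3089, 1.9853).
Round to (0.3089, 1.9853) and repeat: F = (-3.132764, -6.057486), J = [[2.023241, -2.071360], [-9.394039, -1.785996]].
Δ = (-0.3013, -1.8067), so (x, y)₂ = (0.0076, 0.1786).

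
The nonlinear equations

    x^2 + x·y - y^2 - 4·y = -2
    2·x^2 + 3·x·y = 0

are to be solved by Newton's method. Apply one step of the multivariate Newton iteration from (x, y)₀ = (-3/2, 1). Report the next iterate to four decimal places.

(-0.7500, 0.5000)

At (-3/2, 1): F = (-2.2500, 0.0000).
Jacobian J = [[2·x + y, x - 2·y - 4], [4·x + 3·y, 3·x]].
At the point, J = [[-2.0000, -7.5000], [-3.0000, -4.5000]] (det J = -13.5000).
Solving J·Δ = −F gives Δ = (0.7500, -0.5000).
Then the next iterate is (x, y)₁ = (-0.7500, 0.5000).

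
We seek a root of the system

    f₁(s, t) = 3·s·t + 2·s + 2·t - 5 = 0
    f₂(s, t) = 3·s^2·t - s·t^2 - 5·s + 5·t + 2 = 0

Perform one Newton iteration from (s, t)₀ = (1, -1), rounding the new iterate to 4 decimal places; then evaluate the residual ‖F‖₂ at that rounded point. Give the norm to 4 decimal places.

At (1, -1): F = (-8.0000, -12.0000).
Jacobian J = [[3·t + 2, 3·s + 2], [6·s·t - t^2 - 5, 3·s^2 - 2·s·t + 5]].
At the point, J = [[-1.0000, 5.0000], [-12.0000, 10.0000]] (det J = 50.0000).
Solving J·Δ = −F gives Δ = (0.4000, 1.6800).
Then the next iterate is (s, t)₁ = (1.4000, 0.6800).
Re-evaluating at (1.4000, 0.6800): F = (2.0160, 1.751040), so ‖F‖₂ = 2.6703.

2.6703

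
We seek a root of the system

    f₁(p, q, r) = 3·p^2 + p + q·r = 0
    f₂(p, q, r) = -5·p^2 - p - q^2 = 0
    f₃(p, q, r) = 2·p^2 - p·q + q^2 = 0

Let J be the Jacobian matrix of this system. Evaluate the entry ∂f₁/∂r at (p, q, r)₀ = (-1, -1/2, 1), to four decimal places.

∂f₁/∂r = q.
At (-1, -1/2, 1) this is -0.5000.

-0.5000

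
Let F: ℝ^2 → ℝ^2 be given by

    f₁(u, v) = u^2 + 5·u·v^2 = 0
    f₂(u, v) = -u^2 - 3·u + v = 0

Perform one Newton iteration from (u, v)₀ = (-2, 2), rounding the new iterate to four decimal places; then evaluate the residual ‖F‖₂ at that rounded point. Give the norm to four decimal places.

17.4938

At (-2, 2): F = (-36.0000, 4.0000).
Jacobian J = [[2·u + 5·v^2, 10·u·v], [-2·u - 3, 1]].
At the point, J = [[16.0000, -40.0000], [1.0000, 1.0000]] (det J = 56.0000).
Solving J·Δ = −F gives Δ = (-2.2143, -1.7857).
Then the next iterate is (u, v)₁ = (-4.2143, 0.2143).
Re-evaluating at (-4.2143, 0.2143): F = (16.792627, -4.903124), so ‖F‖₂ = 17.4938.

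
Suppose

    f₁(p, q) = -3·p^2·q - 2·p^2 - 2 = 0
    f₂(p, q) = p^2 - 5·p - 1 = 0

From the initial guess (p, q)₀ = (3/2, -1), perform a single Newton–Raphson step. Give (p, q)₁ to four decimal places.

At (3/2, -1): F = (0.2500, -6.2500).
Jacobian J = [[-6·p·q - 4·p, -3·p^2], [2·p - 5, 0]].
At the point, J = [[3.0000, -6.7500], [-2.0000, 0.0000]] (det J = -13.5000).
Solving J·Δ = −F gives Δ = (-3.1250, -1.3519).
Then the next iterate is (p, q)₁ = (-1.6250, -2.3519).

(-1.6250, -2.3519)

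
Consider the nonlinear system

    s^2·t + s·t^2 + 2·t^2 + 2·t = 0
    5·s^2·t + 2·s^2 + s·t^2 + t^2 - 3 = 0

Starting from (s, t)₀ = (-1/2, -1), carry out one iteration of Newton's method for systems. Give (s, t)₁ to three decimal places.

At (-1/2, -1): F = (-0.750, -3.250).
Jacobian J = [[2·s·t + t^2, s^2 + 2·s·t + 4·t + 2], [10·s·t + 4·s + t^2, 5·s^2 + 2·s·t + 2·t]].
At the point, J = [[2.000, -0.750], [4.000, 0.250]] (det J = 3.500).
Solving J·Δ = −F gives Δ = (0.750, 1.000).
Then the next iterate is (s, t)₁ = (0.250, 0.000).

(0.250, 0.000)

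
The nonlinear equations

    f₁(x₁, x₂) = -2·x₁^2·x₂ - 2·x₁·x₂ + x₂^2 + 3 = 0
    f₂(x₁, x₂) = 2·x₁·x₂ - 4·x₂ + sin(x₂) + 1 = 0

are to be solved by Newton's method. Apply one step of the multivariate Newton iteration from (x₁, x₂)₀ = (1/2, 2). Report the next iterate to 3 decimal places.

At (1/2, 2): F = (4.000, -4.09070).
Jacobian J = [[-4·x₁·x₂ - 2·x₂, -2·x₁^2 - 2·x₁ + 2·x₂], [2·x₂, 2·x₁ + cos(x₂) - 4]].
At the point, J = [[-8.000, 2.500], [4.000, -3.41615]] (det J = 17.32917).
Solving J·Δ = −F gives Δ = (0.198, -0.965).
Then the next iterate is (x₁, x₂)₁ = (0.698, 1.035).

(0.698, 1.035)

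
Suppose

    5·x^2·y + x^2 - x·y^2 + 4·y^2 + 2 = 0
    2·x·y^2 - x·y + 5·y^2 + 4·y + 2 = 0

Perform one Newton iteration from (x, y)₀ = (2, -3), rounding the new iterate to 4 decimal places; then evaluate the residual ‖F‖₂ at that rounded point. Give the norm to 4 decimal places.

23.5257

At (2, -3): F = (-36.0000, 77.0000).
Jacobian J = [[10·x·y + 2·x - y^2, 5·x^2 - 2·x·y + 8·y], [2·y^2 - y, 4·x·y - x + 10·y + 4]].
At the point, J = [[-65.0000, 8.0000], [21.0000, -52.0000]] (det J = 3212.0000).
Solving J·Δ = −F gives Δ = (-0.3910, 1.3229).
Then the next iterate is (x, y)₁ = (1.6090, -1.6771).
Re-evaluating at (1.6090, -1.6771): F = (-10.395100, 21.104530), so ‖F‖₂ = 23.5257.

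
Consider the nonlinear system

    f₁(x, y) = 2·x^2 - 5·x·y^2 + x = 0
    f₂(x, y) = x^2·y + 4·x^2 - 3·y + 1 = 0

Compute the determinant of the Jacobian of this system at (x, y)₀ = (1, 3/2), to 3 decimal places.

177.500

J = [[4·x - 5·y^2 + 1, -10·x·y], [2·x·y + 8·x, x^2 - 3]].
At the point, J = [[-6.250, -15.000], [11.000, -2.000]].
det J = 177.500.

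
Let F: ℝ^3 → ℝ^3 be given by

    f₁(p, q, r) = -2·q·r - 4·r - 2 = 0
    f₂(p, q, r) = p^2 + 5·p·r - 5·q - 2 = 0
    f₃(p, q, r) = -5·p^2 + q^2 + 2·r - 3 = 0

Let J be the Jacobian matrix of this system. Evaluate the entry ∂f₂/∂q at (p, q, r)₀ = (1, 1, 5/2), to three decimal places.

∂f₂/∂q = -5.
At (1, 1, 5/2) this is -5.000.

-5.000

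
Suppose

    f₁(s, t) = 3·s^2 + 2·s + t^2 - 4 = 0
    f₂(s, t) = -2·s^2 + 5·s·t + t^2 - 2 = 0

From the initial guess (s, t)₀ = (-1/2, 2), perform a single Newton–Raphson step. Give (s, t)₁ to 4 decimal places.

At (-1/2, 2): F = (-0.2500, -3.5000).
Jacobian J = [[6·s + 2, 2·t], [-4·s + 5·t, 5·s + 2·t]].
At the point, J = [[-1.0000, 4.0000], [12.0000, 1.5000]] (det J = -49.5000).
Solving J·Δ = −F gives Δ = (0.2753, 0.1313).
Then the next iterate is (s, t)₁ = (-0.2247, 2.1313).

(-0.2247, 2.1313)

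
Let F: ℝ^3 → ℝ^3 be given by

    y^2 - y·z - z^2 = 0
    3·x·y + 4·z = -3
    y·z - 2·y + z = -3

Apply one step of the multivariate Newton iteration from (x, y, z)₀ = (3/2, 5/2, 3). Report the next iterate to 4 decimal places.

At (3/2, 5/2, 3): F = (-10.2500, 26.2500, 8.5000).
Jacobian J = [[0, 2·y - z, -y - 2·z], [3·y, 3·x, 4], [0, z - 2, y + 1]].
At the point, J = [[0.0000, 2.0000, -8.5000], [7.5000, 4.5000, 4.0000], [0.0000, 1.0000, 3.5000]] (det J = -116.2500).
Solving J·Δ = −F gives Δ = (-1.1543, -2.3468, -1.7581).
Then the next iterate is (x, y, z)₁ = (0.3457, 0.1532, 1.2419).

(0.3457, 0.1532, 1.2419)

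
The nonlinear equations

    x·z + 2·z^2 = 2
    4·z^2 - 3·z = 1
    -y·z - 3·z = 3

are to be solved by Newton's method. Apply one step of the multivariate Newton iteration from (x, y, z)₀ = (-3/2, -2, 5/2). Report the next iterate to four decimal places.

(-0.9000, -3.8118, 1.5294)

At (-3/2, -2, 5/2): F = (6.7500, 16.5000, -5.5000).
Jacobian J = [[z, 0, x + 4·z], [0, 0, 8·z - 3], [0, -z, -y - 3]].
At the point, J = [[2.5000, 0.0000, 8.5000], [0.0000, 0.0000, 17.0000], [0.0000, -2.5000, -1.0000]] (det J = 106.2500).
Solving J·Δ = −F gives Δ = (0.6000, -1.8118, -0.9706).
Then the next iterate is (x, y, z)₁ = (-0.9000, -3.8118, 1.5294).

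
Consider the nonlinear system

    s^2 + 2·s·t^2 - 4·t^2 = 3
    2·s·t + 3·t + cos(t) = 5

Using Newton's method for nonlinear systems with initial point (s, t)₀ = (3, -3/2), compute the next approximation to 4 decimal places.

(3.0644, 0.3627)

At (3, -3/2): F = (10.5000, -18.429263).
Jacobian J = [[2·s + 2·t^2, 4·s·t - 8·t], [2·t, 2·s - sin(t) + 3]].
At the point, J = [[10.5000, -6.0000], [-3.0000, 9.997495]] (det J = 86.973697).
Solving J·Δ = −F gives Δ = (0.0644, 1.8627).
Then the next iterate is (s, t)₁ = (3.0644, 0.3627).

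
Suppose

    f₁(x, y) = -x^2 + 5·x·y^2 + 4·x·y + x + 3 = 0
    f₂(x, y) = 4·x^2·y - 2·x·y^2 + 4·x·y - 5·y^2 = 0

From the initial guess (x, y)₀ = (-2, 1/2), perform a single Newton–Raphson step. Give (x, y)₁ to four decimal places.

(-1.9831, -0.0200)

At (-2, 1/2): F = (-9.5000, 3.7500).
Jacobian J = [[-2·x + 5·y^2 + 4·y + 1, 10·x·y + 4·x], [8·x·y - 2·y^2 + 4·y, 4·x^2 - 4·x·y + 4·x - 10·y]].
At the point, J = [[8.2500, -18.0000], [-6.5000, 7.0000]] (det J = -59.2500).
Solving J·Δ = −F gives Δ = (0.0169, -0.5200).
Then the next iterate is (x, y)₁ = (-1.9831, -0.0200).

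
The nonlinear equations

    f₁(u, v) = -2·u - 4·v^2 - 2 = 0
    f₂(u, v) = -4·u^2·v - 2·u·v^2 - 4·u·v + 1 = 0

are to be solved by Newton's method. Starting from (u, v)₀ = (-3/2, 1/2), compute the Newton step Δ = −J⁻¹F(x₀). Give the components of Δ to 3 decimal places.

At (-3/2, 1/2): F = (0.000, 0.250).
Jacobian J = [[-2, -8·v], [-8·u·v - 2·v^2 - 4·v, -4·u^2 - 4·u·v - 4·u]].
At the point, J = [[-2.000, -4.000], [3.500, 0.000]] (det J = 14.000).
Solving J·Δ = −F gives Δ = (-0.071, 0.036).

(-0.071, 0.036)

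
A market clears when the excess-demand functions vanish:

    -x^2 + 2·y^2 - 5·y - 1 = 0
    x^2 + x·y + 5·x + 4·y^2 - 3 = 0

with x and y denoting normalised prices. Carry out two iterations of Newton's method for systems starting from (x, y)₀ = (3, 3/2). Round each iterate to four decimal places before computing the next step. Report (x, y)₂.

(-3.6957, 3.9811)

At (3, 3/2): F = (-13.0000, 34.5000).
Jacobian J = [[-2·x, 4·y - 5], [2·x + y + 5, x + 8·y]].
At the point, J = [[-6.0000, 1.0000], [12.5000, 15.0000]] (det J = -102.5000).
Solving J·Δ = −F gives Δ = (-2.2390, -0.4341).
Then the next iterate is (x, y)₁ = (0.7610, 1.0659).
Round to (0.7610, 1.0659) and repeat: F = (-4.636335, 6.739842), J = [[-1.5220, -0.7364], [7.5879, 9.2882]].
Δ = (-4.4567, 2.9152), so (x, y)₂ = (-3.6957, 3.9811).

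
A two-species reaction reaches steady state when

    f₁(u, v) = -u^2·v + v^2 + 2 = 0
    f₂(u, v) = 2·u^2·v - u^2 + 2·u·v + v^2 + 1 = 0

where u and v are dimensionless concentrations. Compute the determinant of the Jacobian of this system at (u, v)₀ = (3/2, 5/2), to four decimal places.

-140.5000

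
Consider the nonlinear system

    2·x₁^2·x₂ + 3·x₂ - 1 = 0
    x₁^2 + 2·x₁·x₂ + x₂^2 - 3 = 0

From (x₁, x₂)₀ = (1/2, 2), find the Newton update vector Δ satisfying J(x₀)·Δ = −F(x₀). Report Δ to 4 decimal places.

At (1/2, 2): F = (6.0000, 3.2500).
Jacobian J = [[4·x₁·x₂, 2·x₁^2 + 3], [2·x₁ + 2·x₂, 2·x₁ + 2·x₂]].
At the point, J = [[4.0000, 3.5000], [5.0000, 5.0000]] (det J = 2.5000).
Solving J·Δ = −F gives Δ = (-7.4500, 6.8000).

(-7.4500, 6.8000)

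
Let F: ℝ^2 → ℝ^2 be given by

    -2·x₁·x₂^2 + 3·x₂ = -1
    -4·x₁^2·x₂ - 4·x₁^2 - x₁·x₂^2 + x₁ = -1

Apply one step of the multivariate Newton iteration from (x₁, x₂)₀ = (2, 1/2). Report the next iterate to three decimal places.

At (2, 1/2): F = (1.500, -21.500).
Jacobian J = [[-2·x₂^2, -4·x₁·x₂ + 3], [-8·x₁·x₂ - 8·x₁ - x₂^2 + 1, -4·x₁^2 - 2·x₁·x₂]].
At the point, J = [[-0.500, -1.000], [-23.250, -18.000]] (det J = -14.250).
Solving J·Δ = −F gives Δ = (-3.404, 3.202).
Then the next iterate is (x₁, x₂)₁ = (-1.404, 3.702).

(-1.404, 3.702)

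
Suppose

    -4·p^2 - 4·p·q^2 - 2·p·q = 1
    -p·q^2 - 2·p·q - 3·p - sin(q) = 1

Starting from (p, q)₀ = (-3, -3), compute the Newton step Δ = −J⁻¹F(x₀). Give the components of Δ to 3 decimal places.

(1.660, 0.652)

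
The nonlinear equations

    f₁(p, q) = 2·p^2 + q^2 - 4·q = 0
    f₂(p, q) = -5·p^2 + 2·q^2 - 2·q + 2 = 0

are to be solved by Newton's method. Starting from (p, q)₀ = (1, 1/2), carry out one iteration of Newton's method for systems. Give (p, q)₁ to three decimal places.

At (1, 1/2): F = (0.250, -3.500).
Jacobian J = [[4·p, 2·q - 4], [-10·p, 4·q - 2]].
At the point, J = [[4.000, -3.000], [-10.000, 0.000]] (det J = -30.000).
Solving J·Δ = −F gives Δ = (-0.350, -0.383).
Then the next iterate is (p, q)₁ = (0.650, 0.117).

(0.650, 0.117)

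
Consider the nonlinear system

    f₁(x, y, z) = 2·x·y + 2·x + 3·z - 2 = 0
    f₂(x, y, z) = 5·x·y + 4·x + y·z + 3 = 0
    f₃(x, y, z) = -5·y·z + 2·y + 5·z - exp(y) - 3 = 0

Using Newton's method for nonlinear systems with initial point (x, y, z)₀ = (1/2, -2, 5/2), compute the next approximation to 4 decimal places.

At (1/2, -2, 5/2): F = (4.5000, -5.0000, 30.364665).
Jacobian J = [[2·y + 2, 2·x, 3], [5·y + 4, 5·x + z, y], [0, -5·z - exp(y) + 2, -5·y + 5]].
At the point, J = [[-2.0000, 1.0000, 3.0000], [-6.0000, 5.0000, -2.0000], [0.0000, -10.635335, 15.0000]] (det J = 173.977376).
Solving J·Δ = −F gives Δ = (0.2293, 0.6496, -1.5637).
Then the next iterate is (x, y, z)₁ = (0.7293, -1.3504, 0.9363).

(0.7293, -1.3504, 0.9363)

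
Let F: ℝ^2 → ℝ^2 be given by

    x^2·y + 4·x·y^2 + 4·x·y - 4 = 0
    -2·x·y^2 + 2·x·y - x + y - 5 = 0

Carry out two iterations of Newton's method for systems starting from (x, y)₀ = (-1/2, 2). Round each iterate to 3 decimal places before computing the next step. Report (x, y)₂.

At (-1/2, 2): F = (-15.500, -0.500).
Jacobian J = [[2·x·y + 4·y^2 + 4·y, x^2 + 8·x·y + 4·x], [-2·y^2 + 2·y - 1, -4·x·y + 2·x + 1]].
At the point, J = [[22.000, -9.750], [-5.000, 4.000]] (det J = 39.250).
Solving J·Δ = −F gives Δ = (1.704, 2.255).
Then the next iterate is (x, y)₁ = (1.204, 4.255).
Round to (1.204, 4.255) and repeat: F = (109.85400, -35.29986), J = [[99.68614, 47.24978], [-28.70005, -17.08408]].
Δ = (-0.602, -1.055), so (x, y)₂ = (0.602, 3.200).

(0.602, 3.200)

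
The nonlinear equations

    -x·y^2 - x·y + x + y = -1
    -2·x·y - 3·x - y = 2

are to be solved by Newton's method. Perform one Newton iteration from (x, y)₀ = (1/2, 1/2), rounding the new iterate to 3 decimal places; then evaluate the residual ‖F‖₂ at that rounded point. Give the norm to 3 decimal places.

844.765

At (1/2, 1/2): F = (1.625, -4.500).
Jacobian J = [[-y^2 - y + 1, -2·x·y - x + 1], [-2·y - 3, -2·x - 1]].
At the point, J = [[0.250, 0.000], [-4.000, -2.000]] (det J = -0.500).
Solving J·Δ = −F gives Δ = (-6.500, 10.750).
Then the next iterate is (x, y)₁ = (-6.000, 11.250).
Re-evaluating at (-6.000, 11.250): F = (833.125, 139.750), so ‖F‖₂ = 844.765.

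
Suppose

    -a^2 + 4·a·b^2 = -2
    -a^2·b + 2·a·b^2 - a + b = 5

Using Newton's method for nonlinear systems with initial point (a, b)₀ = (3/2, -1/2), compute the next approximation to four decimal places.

(3.9871, -1.1207)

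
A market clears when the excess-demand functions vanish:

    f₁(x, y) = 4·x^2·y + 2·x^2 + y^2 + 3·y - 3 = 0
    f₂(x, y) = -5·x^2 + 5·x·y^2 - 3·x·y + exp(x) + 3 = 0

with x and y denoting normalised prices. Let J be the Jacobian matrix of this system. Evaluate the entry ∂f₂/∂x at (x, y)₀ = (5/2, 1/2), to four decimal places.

-13.0675

∂f₂/∂x = -10·x + 5·y^2 - 3·y + exp(x).
At (5/2, 1/2) this is -13.0675.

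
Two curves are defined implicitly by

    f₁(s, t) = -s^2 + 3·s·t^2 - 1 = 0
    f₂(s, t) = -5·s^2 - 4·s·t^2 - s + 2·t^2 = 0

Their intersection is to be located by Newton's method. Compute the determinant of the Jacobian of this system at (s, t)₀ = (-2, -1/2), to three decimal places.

-155.500

J = [[-2·s + 3·t^2, 6·s·t], [-10·s - 4·t^2 - 1, -8·s·t + 4·t]].
At the point, J = [[4.750, 6.000], [18.000, -10.000]].
det J = -155.500.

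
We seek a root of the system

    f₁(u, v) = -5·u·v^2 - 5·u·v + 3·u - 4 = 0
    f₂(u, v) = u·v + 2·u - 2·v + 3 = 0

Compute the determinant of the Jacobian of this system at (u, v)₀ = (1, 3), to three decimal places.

J = [[-5·v^2 - 5·v + 3, -10·u·v - 5·u], [v + 2, u - 2]].
At the point, J = [[-57.000, -35.000], [5.000, -1.000]].
det J = 232.000.

232.000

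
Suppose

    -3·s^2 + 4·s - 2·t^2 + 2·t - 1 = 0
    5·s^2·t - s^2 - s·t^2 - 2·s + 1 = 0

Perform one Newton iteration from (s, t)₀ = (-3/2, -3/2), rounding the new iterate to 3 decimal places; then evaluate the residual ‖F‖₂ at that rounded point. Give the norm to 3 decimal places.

63.661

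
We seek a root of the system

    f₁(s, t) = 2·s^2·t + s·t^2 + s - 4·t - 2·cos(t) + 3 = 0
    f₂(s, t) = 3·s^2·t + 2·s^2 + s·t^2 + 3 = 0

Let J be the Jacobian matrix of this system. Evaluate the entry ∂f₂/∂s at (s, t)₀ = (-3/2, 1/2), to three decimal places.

∂f₂/∂s = 6·s·t + 4·s + t^2.
At (-3/2, 1/2) this is -10.250.

-10.250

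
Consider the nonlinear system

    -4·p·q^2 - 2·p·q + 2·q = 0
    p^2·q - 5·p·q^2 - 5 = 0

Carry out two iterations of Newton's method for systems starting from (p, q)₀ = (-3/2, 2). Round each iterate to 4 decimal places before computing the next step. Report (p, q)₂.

(-1.8288, -0.7317)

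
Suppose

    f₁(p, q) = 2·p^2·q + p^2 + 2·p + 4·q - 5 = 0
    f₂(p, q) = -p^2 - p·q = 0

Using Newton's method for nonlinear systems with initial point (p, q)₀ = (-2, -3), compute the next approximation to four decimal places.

At (-2, -3): F = (-41.0000, -10.0000).
Jacobian J = [[4·p·q + 2·p + 2, 2·p^2 + 4], [-2·p - q, -p]].
At the point, J = [[22.0000, 12.0000], [7.0000, 2.0000]] (det J = -40.0000).
Solving J·Δ = −F gives Δ = (0.9500, 1.6750).
Then the next iterate is (p, q)₁ = (-1.0500, -1.3250).

(-1.0500, -1.3250)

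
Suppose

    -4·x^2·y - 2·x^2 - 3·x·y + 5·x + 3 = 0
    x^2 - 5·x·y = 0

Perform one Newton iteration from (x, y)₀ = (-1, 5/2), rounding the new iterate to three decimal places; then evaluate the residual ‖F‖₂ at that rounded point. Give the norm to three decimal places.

3.182

At (-1, 5/2): F = (-6.500, 13.500).
Jacobian J = [[-8·x·y - 4·x - 3·y + 5, -4·x^2 - 3·x], [2·x - 5·y, -5·x]].
At the point, J = [[21.500, -1.000], [-14.500, 5.000]] (det J = 93.000).
Solving J·Δ = −F gives Δ = (0.204, -2.108).
Then the next iterate is (x, y)₁ = (-0.796, 0.392).
Re-evaluating at (-0.796, 0.392): F = (-2.30465, 2.19378), so ‖F‖₂ = 3.182.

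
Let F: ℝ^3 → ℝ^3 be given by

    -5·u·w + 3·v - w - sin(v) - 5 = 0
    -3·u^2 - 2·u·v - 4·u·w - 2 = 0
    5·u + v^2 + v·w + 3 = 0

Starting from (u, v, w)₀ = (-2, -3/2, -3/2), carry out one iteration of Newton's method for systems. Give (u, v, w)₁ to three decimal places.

(-1.116, -1.661, 0.261)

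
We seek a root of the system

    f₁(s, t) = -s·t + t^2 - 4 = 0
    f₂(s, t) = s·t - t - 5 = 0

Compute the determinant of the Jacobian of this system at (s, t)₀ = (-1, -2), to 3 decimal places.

-10.000

J = [[-t, -s + 2·t], [t, s - 1]].
At the point, J = [[2.000, -3.000], [-2.000, -2.000]].
det J = -10.000.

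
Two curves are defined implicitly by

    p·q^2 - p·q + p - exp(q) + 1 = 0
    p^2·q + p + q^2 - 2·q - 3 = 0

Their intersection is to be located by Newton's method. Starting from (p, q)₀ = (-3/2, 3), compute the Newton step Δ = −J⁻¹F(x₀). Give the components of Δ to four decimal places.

At (-3/2, 3): F = (-29.585537, 5.2500).
Jacobian J = [[q^2 - q + 1, 2·p·q - p - exp(q)], [2·p·q + 1, p^2 + 2·q - 2]].
At the point, J = [[7.0000, -27.585537], [-8.0000, 6.2500]] (det J = -176.934295).
Solving J·Δ = −F gives Δ = (-0.2266, -1.1300).

(-0.2266, -1.1300)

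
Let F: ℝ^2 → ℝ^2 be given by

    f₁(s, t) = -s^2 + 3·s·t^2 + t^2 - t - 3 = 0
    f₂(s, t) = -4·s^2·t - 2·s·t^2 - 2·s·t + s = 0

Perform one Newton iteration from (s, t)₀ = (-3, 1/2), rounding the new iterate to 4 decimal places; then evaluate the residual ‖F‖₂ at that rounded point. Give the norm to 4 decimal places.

At (-3, 1/2): F = (-14.5000, -16.5000).
Jacobian J = [[-2·s + 3·t^2, 6·s·t + 2·t - 1], [-8·s·t - 2·t^2 - 2·t + 1, -4·s^2 - 4·s·t - 2·s]].
At the point, J = [[6.7500, -9.0000], [11.5000, -24.0000]] (det J = -58.5000).
Solving J·Δ = −F gives Δ = (3.4103, 0.9466).
Then the next iterate is (s, t)₁ = (0.4103, 1.4466).
Re-evaluating at (0.4103, 1.4466): F = (0.053550, -3.468128), so ‖F‖₂ = 3.4685.

3.4685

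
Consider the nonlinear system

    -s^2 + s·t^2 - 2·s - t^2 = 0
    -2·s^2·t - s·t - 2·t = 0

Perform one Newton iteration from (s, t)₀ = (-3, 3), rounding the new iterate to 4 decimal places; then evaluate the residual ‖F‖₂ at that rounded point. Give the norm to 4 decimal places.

19.0069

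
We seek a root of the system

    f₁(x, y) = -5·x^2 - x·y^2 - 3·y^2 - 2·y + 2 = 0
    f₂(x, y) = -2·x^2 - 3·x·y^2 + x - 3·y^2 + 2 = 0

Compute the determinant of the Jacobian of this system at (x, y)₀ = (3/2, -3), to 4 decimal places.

J = [[-10·x - y^2, -2·x·y - 6·y - 2], [-4·x - 3·y^2 + 1, -6·x·y - 6·y]].
At the point, J = [[-24.0000, 25.0000], [-32.0000, 45.0000]].
det J = -280.0000.

-280.0000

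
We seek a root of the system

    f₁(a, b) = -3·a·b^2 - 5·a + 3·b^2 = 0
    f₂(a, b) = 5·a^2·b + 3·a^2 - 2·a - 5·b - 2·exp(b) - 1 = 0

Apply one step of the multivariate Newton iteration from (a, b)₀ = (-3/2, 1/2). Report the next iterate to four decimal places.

At (-3/2, 1/2): F = (9.3750, 8.577557).
Jacobian J = [[-3·b^2 - 5, -6·a·b + 6·b], [10·a·b + 6·a - 2, 5·a^2 - 2·exp(b) - 5]].
At the point, J = [[-5.7500, 7.5000], [-18.5000, 2.952557]] (det J = 121.772795).
Solving J·Δ = −F gives Δ = (0.3010, -1.0192).
Then the next iterate is (a, b)₁ = (-1.1990, -0.5192).

(-1.1990, -0.5192)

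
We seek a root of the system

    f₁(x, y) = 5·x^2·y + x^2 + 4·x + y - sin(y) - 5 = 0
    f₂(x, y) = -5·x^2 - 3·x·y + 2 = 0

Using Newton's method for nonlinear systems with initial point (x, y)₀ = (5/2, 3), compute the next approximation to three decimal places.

(0.678, 4.359)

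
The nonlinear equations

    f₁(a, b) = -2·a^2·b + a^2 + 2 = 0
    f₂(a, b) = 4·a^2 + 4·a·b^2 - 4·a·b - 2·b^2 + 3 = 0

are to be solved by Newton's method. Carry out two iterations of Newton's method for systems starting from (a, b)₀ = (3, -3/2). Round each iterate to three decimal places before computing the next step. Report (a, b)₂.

(1.116, 0.000)

At (3, -3/2): F = (38.000, 79.500).
Jacobian J = [[-4·a·b + 2·a, -2·a^2], [8·a + 4·b^2 - 4·b, 8·a·b - 4·a - 4·b]].
At the point, J = [[24.000, -18.000], [39.000, -42.000]] (det J = -306.000).
Solving J·Δ = −F gives Δ = (-0.539, 1.392).
Then the next iterate is (a, b)₁ = (2.461, -0.108).
Round to (2.461, -0.108) and repeat: F = (9.36473, 28.38073), J = [[5.98515, -12.11304], [20.16666, -11.53830]].
Δ = (-1.345, 0.108), so (a, b)₂ = (1.116, 0.000).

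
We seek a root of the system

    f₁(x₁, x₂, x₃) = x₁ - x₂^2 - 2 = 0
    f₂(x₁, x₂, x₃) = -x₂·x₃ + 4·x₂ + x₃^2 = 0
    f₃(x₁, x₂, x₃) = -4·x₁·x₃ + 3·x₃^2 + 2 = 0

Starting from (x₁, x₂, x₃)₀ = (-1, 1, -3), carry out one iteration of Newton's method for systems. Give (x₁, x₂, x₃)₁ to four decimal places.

At (-1, 1, -3): F = (-4.0000, 16.0000, 17.0000).
Jacobian J = [[1, -2·x₂, 0], [0, -x₃ + 4, -x₂ + 2·x₃], [-4·x₃, 0, -4·x₁ + 6·x₃]].
At the point, J = [[1.0000, -2.0000, 0.0000], [0.0000, 7.0000, -7.0000], [12.0000, 0.0000, -14.0000]] (det J = 70.0000).
Solving J·Δ = −F gives Δ = (-2.6000, -3.3000, -1.0143).
Then the next iterate is (x₁, x₂, x₃)₁ = (-3.6000, -2.3000, -4.0143).

(-3.6000, -2.3000, -4.0143)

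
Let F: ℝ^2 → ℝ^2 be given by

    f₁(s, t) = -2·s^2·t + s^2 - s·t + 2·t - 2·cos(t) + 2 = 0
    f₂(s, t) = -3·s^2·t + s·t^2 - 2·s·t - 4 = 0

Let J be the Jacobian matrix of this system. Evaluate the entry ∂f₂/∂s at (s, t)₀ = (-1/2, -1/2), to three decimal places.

∂f₂/∂s = -6·s·t + t^2 - 2·t.
At (-1/2, -1/2) this is -0.250.

-0.250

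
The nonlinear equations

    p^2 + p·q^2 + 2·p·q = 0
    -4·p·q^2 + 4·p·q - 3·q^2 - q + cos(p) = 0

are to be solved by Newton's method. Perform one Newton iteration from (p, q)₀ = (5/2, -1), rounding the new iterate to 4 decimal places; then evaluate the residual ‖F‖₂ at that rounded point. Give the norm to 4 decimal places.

6.2389

At (5/2, -1): F = (3.7500, -22.801144).
Jacobian J = [[2·p + q^2 + 2·q, 2·p·q + 2·p], [-4·q^2 + 4·q - sin(p), -8·p·q + 4·p - 6·q - 1]].
At the point, J = [[4.0000, 0.0000], [-8.598472, 35.0000]] (det J = 140.0000).
Solving J·Δ = −F gives Δ = (-0.9375, 0.4211).
Then the next iterate is (p, q)₁ = (1.5625, -0.5789).
Re-evaluating at (1.5625, -0.5789): F = (1.155977, -6.130837), so ‖F‖₂ = 6.2389.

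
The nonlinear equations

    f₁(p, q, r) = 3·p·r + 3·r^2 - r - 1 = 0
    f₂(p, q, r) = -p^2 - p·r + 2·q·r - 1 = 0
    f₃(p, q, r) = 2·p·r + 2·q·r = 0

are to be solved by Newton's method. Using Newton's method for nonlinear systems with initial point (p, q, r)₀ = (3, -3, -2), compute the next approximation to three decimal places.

(1.574, -1.574, -1.111)

At (3, -3, -2): F = (-5.000, 8.000, 0.000).
Jacobian J = [[3·r, 0, 3·p + 6·r - 1], [-2·p - r, 2·r, -p + 2·q], [2·r, 2·r, 2·p + 2·q]].
At the point, J = [[-6.000, 0.000, -4.000], [-4.000, -4.000, -9.000], [-4.000, -4.000, 0.000]] (det J = 216.000).
Solving J·Δ = −F gives Δ = (-1.426, 1.426, 0.889).
Then the next iterate is (p, q, r)₁ = (1.574, -1.574, -1.111).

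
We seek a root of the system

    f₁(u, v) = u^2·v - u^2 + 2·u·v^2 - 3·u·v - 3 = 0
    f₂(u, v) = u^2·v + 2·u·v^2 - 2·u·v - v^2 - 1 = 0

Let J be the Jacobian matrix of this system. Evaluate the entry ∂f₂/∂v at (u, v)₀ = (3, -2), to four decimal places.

∂f₂/∂v = u^2 + 4·u·v - 2·u - 2·v.
At (3, -2) this is -17.0000.

-17.0000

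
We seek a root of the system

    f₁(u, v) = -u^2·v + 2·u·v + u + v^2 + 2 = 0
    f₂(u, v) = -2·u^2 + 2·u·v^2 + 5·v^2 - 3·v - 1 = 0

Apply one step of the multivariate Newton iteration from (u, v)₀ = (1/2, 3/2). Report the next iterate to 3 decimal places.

At (1/2, 3/2): F = (5.875, 7.500).
Jacobian J = [[-2·u·v + 2·v + 1, -u^2 + 2·u + 2·v], [-4·u + 2·v^2, 4·u·v + 10·v - 3]].
At the point, J = [[2.500, 3.750], [2.500, 15.000]] (det J = 28.125).
Solving J·Δ = −F gives Δ = (-2.133, -0.144).
Then the next iterate is (u, v)₁ = (-1.633, 1.356).

(-1.633, 1.356)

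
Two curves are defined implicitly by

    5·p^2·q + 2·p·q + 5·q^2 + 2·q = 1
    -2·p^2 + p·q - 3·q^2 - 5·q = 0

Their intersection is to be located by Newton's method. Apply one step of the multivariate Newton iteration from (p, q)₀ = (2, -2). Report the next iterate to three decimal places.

At (2, -2): F = (-33.000, -14.000).
Jacobian J = [[10·p·q + 2·q, 5·p^2 + 2·p + 10·q + 2], [-4·p + q, p - 6·q - 5]].
At the point, J = [[-44.000, 6.000], [-10.000, 9.000]] (det J = -336.000).
Solving J·Δ = −F gives Δ = (-0.634, 0.851).
Then the next iterate is (p, q)₁ = (1.366, -1.149).

(1.366, -1.149)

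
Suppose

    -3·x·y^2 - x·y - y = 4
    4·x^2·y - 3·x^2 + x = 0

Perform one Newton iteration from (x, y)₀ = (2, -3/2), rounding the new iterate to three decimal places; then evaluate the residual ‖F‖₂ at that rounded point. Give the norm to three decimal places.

11.094

At (2, -3/2): F = (-13.000, -34.000).
Jacobian J = [[-3·y^2 - y, -6·x·y - x - 1], [8·x·y - 6·x + 1, 4·x^2]].
At the point, J = [[-5.250, 15.000], [-35.000, 16.000]] (det J = 441.000).
Solving J·Δ = −F gives Δ = (-0.685, 0.627).
Then the next iterate is (x, y)₁ = (1.315, -0.873).
Re-evaluating at (1.315, -0.873): F = (-4.98560, -9.91113), so ‖F‖₂ = 11.094.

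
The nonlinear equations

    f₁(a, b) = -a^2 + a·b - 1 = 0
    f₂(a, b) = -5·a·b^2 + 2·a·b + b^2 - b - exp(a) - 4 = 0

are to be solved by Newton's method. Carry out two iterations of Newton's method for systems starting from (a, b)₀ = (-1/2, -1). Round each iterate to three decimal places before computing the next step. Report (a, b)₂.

(0.188, -2.461)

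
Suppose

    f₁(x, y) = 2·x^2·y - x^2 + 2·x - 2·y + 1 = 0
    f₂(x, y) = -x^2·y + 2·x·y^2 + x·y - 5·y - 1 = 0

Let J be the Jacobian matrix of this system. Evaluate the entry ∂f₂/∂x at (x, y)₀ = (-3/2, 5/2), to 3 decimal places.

∂f₂/∂x = -2·x·y + 2·y^2 + y.
At (-3/2, 5/2) this is 22.500.

22.500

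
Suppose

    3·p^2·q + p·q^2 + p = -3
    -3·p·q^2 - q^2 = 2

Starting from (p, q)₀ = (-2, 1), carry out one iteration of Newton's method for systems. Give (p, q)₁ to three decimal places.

(-0.868, 1.039)

At (-2, 1): F = (11.000, 3.000).
Jacobian J = [[6·p·q + q^2 + 1, 3·p^2 + 2·p·q], [-3·q^2, -6·p·q - 2·q]].
At the point, J = [[-10.000, 8.000], [-3.000, 10.000]] (det J = -76.000).
Solving J·Δ = −F gives Δ = (1.132, 0.039).
Then the next iterate is (p, q)₁ = (-0.868, 1.039).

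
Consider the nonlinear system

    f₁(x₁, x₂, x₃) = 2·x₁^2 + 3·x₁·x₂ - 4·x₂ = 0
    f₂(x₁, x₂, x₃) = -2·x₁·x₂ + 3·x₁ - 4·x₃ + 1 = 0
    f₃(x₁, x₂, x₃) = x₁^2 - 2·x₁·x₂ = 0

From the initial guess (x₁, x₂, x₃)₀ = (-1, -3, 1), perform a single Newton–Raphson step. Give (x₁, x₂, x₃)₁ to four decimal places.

(-6.5000, 10.5000, -7.6250)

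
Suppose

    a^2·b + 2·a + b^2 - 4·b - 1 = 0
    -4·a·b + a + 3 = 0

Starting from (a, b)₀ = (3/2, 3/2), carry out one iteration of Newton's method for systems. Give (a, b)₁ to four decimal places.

At (3/2, 3/2): F = (1.6250, -4.5000).
Jacobian J = [[2·a·b + 2, a^2 + 2·b - 4], [-4·b + 1, -4·a]].
At the point, J = [[6.5000, 1.2500], [-5.0000, -6.0000]] (det J = -32.7500).
Solving J·Δ = −F gives Δ = (-0.1260, -0.6450).
Then the next iterate is (a, b)₁ = (1.3740, 0.8550).

(1.3740, 0.8550)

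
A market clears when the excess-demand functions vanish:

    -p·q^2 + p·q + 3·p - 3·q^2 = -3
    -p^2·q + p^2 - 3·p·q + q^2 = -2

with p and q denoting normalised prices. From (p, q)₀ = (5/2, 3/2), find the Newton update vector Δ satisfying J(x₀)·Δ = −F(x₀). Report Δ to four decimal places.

(-1.3251, -0.0790)

At (5/2, 3/2): F = (1.8750, -10.1250).
Jacobian J = [[-q^2 + q + 3, -2·p·q + p - 6·q], [-2·p·q + 2·p - 3·q, -p^2 - 3·p + 2·q]].
At the point, J = [[2.2500, -14.0000], [-7.0000, -10.7500]] (det J = -122.1875).
Solving J·Δ = −F gives Δ = (-1.3251, -0.0790).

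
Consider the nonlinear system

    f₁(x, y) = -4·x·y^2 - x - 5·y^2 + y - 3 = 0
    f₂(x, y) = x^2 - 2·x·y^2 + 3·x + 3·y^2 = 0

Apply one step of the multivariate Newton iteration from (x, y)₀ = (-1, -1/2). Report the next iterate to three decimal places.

(-2.694, -0.819)

At (-1, -1/2): F = (-2.750, -0.750).
Jacobian J = [[-4·y^2 - 1, -8·x·y - 10·y + 1], [2·x - 2·y^2 + 3, -4·x·y + 6·y]].
At the point, J = [[-2.000, 2.000], [0.500, -5.000]] (det J = 9.000).
Solving J·Δ = −F gives Δ = (-1.694, -0.319).
Then the next iterate is (x, y)₁ = (-2.694, -0.819).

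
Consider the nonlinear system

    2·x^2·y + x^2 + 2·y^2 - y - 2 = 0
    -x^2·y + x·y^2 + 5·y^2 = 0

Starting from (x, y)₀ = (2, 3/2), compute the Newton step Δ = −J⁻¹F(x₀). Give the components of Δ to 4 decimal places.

(-0.5058, -0.6851)

At (2, 3/2): F = (17.0000, 9.7500).
Jacobian J = [[4·x·y + 2·x, 2·x^2 + 4·y - 1], [-2·x·y + y^2, -x^2 + 2·x·y + 10·y]].
At the point, J = [[16.0000, 13.0000], [-3.7500, 17.0000]] (det J = 320.7500).
Solving J·Δ = −F gives Δ = (-0.5058, -0.6851).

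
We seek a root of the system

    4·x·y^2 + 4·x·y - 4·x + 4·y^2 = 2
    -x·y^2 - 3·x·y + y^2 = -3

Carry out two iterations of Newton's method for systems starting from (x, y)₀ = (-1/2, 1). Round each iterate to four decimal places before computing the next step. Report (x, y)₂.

At (-1/2, 1): F = (0.0000, 6.0000).
Jacobian J = [[4·y^2 + 4·y - 4, 8·x·y + 4·x + 8·y], [-y^2 - 3·y, -2·x·y - 3·x + 2·y]].
At the point, J = [[4.0000, 2.0000], [-4.0000, 4.5000]] (det J = 26.0000).
Solving J·Δ = −F gives Δ = (0.4615, -0.9231).
Then the next iterate is (x, y)₁ = (-0.0385, 0.0769).
Round to (-0.0385, 0.0769) and repeat: F = (-1.835099, 3.015023), J = [[-3.668746, 0.437515], [-0.236614, 0.275221]].
Δ = (-2.0130, -12.6855), so (x, y)₂ = (-2.0515, -12.6086).

(-2.0515, -12.6086)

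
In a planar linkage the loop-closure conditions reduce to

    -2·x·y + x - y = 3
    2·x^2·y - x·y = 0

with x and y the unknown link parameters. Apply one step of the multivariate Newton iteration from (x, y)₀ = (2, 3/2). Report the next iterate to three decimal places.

(2.148, -0.259)

At (2, 3/2): F = (-8.500, 9.000).
Jacobian J = [[-2·y + 1, -2·x - 1], [4·x·y - y, 2·x^2 - x]].
At the point, J = [[-2.000, -5.000], [10.500, 6.000]] (det J = 40.500).
Solving J·Δ = −F gives Δ = (0.148, -1.759).
Then the next iterate is (x, y)₁ = (2.148, -0.259).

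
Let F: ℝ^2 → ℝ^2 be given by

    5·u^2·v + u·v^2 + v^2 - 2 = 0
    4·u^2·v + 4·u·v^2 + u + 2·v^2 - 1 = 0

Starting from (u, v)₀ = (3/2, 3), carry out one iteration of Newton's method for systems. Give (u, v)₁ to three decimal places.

(1.087, 1.784)

At (3/2, 3): F = (54.250, 99.500).
Jacobian J = [[10·u·v + v^2, 5·u^2 + 2·u·v + 2·v], [8·u·v + 4·v^2 + 1, 4·u^2 + 8·u·v + 4·v]].
At the point, J = [[54.000, 26.250], [73.000, 57.000]] (det J = 1161.750).
Solving J·Δ = −F gives Δ = (-0.413, -1.216).
Then the next iterate is (u, v)₁ = (1.087, 1.784).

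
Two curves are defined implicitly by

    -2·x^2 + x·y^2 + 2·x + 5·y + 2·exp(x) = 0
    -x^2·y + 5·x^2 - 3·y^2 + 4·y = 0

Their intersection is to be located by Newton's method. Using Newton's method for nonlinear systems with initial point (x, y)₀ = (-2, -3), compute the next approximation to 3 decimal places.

At (-2, -3): F = (-44.72933, -7.000).
Jacobian J = [[-4·x + y^2 + 2·exp(x) + 2, 2·x·y + 5], [-2·x·y + 10·x, -x^2 - 6·y + 4]].
At the point, J = [[19.27067, 17.000], [-32.000, 18.000]] (det J = 890.87207).
Solving J·Δ = −F gives Δ = (0.770, 1.758).
Then the next iterate is (x, y)₁ = (-1.230, -1.242).

(-1.230, -1.242)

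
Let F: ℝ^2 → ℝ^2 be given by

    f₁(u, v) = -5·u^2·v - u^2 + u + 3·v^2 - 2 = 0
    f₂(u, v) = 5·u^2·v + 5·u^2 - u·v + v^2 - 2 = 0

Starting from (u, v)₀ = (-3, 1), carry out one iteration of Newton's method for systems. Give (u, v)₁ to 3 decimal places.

(-1.510, 0.977)

At (-3, 1): F = (-56.000, 92.000).
Jacobian J = [[-10·u·v - 2·u + 1, -5·u^2 + 6·v], [10·u·v + 10·u - v, 5·u^2 - u + 2·v]].
At the point, J = [[37.000, -39.000], [-61.000, 50.000]] (det J = -529.000).
Solving J·Δ = −F gives Δ = (1.490, -0.023).
Then the next iterate is (u, v)₁ = (-1.510, 0.977).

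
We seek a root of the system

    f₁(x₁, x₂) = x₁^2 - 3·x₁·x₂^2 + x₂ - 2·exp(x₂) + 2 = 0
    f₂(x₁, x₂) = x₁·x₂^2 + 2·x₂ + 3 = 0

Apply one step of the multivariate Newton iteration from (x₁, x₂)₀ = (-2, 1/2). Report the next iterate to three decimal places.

(-16.000, -18.731)

At (-2, 1/2): F = (4.70256, 3.500).
Jacobian J = [[2·x₁ - 3·x₂^2, -6·x₁·x₂ - 2·exp(x₂) + 1], [x₂^2, 2·x₁·x₂ + 2]].
At the point, J = [[-4.750, 3.70256], [0.250, 0.000]] (det J = -0.92564).
Solving J·Δ = −F gives Δ = (-14.000, -19.231).
Then the next iterate is (x₁, x₂)₁ = (-16.000, -18.731).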